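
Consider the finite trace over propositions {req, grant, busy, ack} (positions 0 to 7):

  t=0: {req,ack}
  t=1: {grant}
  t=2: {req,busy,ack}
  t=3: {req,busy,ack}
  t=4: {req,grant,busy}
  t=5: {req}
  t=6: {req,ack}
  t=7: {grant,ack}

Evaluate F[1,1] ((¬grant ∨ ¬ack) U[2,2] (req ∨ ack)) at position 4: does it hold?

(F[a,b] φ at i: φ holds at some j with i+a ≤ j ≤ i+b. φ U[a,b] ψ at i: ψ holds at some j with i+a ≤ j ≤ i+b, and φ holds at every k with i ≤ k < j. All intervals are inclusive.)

True

Check ((¬grant ∨ ¬ack) U[2,2] (req ∨ ack)) at each j in [5,5]:
  j=5: holds
Found at j=5 → formula holds.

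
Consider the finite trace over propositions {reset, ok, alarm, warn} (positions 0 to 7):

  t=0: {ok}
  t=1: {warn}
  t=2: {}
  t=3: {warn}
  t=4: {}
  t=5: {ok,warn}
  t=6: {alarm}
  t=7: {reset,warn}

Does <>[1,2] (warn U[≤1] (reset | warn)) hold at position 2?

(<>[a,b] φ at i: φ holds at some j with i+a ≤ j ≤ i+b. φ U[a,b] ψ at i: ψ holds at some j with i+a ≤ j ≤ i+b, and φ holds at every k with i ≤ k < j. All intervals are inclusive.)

Yes

Check (warn U[≤1] (reset | warn)) at each j in [3,4]:
  j=3: holds
  j=4: fails
Found at j=3 → formula holds.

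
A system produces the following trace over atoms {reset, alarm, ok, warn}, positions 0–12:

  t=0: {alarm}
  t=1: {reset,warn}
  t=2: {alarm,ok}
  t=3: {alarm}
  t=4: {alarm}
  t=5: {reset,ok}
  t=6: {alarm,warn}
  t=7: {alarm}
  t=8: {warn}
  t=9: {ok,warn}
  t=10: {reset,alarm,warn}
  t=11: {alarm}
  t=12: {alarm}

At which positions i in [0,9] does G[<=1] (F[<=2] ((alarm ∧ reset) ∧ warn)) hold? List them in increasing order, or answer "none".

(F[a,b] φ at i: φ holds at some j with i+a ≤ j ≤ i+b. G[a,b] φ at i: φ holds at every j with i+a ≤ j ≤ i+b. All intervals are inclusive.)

8, 9

Evaluate at each i in [0,9]:
  i=0: ✗ (fails at j=0)
  i=1: ✗ (fails at j=1)
  i=2: ✗ (fails at j=2)
  i=3: ✗ (fails at j=3)
  i=4: ✗ (fails at j=4)
  i=5: ✗ (fails at j=5)
  i=6: ✗ (fails at j=6)
  i=7: ✗ (fails at j=7)
  i=8: ✓ (all of [8,9])
  i=9: ✓ (all of [9,10])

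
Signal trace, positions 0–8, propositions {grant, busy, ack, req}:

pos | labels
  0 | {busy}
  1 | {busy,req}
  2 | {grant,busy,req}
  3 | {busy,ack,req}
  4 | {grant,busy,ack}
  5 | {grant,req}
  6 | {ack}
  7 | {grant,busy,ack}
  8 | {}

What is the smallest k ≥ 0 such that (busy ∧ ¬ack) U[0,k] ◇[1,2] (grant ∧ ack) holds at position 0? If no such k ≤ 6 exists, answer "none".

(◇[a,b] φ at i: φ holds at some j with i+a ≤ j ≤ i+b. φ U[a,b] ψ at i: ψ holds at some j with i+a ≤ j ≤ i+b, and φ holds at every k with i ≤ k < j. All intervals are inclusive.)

Need earliest j ≥ 0 with ◇[1,2] (grant ∧ ack), and (busy ∧ ¬ack) at every k in [0,j-1].
  j=0: rhs fails.
  j=1: rhs fails.
  j=2: rhs holds; lhs holds on [0,1]. k = 2.

2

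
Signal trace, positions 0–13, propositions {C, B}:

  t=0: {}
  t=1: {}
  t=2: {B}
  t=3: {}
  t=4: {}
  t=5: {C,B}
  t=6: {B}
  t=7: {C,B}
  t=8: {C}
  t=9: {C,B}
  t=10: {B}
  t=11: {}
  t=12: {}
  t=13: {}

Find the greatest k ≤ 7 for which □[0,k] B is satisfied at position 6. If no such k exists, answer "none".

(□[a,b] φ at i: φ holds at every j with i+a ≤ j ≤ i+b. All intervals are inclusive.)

1

B must hold from j=6 onward; find where it first fails.
  j=6: holds
  j=7: holds
  j=8: fails
Holds on [6,7], so largest k = 1.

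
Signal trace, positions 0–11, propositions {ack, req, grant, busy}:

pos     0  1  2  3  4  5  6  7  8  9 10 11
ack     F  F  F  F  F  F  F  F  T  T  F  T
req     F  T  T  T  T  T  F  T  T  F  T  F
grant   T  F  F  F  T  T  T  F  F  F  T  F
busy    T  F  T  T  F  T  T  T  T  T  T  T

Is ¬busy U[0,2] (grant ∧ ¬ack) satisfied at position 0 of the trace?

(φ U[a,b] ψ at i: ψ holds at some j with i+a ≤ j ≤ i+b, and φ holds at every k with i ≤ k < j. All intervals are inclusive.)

Need some j in [0,2] with (grant ∧ ¬ack), and ¬busy at every k in [0,j-1].
  j=0: (grant ∧ ¬ack) holds; no prefix to check → satisfied.

Yes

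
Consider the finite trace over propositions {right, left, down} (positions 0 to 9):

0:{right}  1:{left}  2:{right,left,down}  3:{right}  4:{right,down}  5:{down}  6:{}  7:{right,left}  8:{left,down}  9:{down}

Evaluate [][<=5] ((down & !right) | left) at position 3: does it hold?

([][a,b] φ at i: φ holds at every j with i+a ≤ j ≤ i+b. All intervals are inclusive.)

Check ((down & !right) | left) at every j in [3,8]:
  j=3: false
  j=4: false
  j=5: true
  j=6: false
  j=7: true
  j=8: true
Fails at j=3 → formula fails.

No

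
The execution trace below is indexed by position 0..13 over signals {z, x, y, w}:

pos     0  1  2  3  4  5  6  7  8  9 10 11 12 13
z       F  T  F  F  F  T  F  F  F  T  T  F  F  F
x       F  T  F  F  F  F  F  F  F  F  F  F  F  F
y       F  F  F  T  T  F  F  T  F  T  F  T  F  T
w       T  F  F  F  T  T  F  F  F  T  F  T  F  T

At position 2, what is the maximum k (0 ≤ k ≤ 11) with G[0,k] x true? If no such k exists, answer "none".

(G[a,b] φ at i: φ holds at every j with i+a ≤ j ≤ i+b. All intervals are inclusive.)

none

x must hold from j=2 onward; find where it first fails.
  j=2: fails → no k works.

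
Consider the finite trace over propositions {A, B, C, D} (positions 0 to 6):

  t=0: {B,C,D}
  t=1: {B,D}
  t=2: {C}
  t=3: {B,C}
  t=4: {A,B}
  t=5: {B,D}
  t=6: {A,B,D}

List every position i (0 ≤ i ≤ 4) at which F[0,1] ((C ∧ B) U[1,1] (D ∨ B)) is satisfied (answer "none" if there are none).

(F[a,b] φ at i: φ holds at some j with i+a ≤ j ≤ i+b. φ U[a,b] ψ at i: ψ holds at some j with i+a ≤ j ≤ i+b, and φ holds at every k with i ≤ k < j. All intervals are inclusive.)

Evaluate at each i in [0,4]:
  i=0: ✓ (witness j=0)
  i=1: ✗ (none in [1,2])
  i=2: ✓ (witness j=3)
  i=3: ✓ (witness j=3)
  i=4: ✗ (none in [4,5])

0, 2, 3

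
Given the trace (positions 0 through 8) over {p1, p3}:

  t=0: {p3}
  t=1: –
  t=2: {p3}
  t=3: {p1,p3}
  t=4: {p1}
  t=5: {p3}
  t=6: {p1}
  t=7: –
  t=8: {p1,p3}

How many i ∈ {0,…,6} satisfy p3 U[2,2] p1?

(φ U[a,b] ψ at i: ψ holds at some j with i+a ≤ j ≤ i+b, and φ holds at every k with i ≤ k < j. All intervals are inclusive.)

1

Evaluate at each i in [0,6]:
  i=0: ✗ (no rhs in [2,2])
  i=1: ✗ (lhs fails at k=1 before rhs at j=3)
  i=2: ✓ (rhs at j=4; lhs holds on [2,3])
  i=3: ✗ (no rhs in [5,5])
  i=4: ✗ (lhs fails at k=4 before rhs at j=6)
  i=5: ✗ (no rhs in [7,7])
  i=6: ✗ (lhs fails at k=6 before rhs at j=8)
Positions where it holds: {2} → 1.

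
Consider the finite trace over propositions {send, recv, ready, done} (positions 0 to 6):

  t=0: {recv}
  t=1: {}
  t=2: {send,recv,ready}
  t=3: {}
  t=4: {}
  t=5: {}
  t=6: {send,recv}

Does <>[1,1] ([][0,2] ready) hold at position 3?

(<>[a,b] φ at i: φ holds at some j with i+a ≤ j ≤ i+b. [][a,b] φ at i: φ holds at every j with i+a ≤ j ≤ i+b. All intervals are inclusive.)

False

Check [][0,2] ready at each j in [4,4]:
  j=4: fails at 4
No position in the window satisfies it → formula fails.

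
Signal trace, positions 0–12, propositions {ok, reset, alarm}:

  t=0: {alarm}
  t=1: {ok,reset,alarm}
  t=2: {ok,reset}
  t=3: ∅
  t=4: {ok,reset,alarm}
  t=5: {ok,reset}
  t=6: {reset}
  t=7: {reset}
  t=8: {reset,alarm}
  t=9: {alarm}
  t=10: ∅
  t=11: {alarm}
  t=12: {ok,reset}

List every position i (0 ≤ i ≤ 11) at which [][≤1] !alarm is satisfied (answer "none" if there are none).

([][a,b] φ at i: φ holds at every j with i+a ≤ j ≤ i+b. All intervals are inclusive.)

Evaluate at each i in [0,11]:
  i=0: ✗ (fails at j=0)
  i=1: ✗ (fails at j=1)
  i=2: ✓ (all of [2,3])
  i=3: ✗ (fails at j=4)
  i=4: ✗ (fails at j=4)
  i=5: ✓ (all of [5,6])
  i=6: ✓ (all of [6,7])
  i=7: ✗ (fails at j=8)
  i=8: ✗ (fails at j=8)
  i=9: ✗ (fails at j=9)
  i=10: ✗ (fails at j=11)
  i=11: ✗ (fails at j=11)

2, 5, 6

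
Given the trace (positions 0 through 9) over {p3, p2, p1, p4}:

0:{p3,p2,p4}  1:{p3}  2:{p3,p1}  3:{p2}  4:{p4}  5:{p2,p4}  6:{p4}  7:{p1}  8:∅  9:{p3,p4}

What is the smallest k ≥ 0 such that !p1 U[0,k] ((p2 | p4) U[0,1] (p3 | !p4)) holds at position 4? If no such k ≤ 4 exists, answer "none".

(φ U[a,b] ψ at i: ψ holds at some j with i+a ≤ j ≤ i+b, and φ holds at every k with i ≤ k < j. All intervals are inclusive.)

Need earliest j ≥ 4 with ((p2 | p4) U[0,1] (p3 | !p4)), and !p1 at every k in [4,j-1].
  j=4: rhs fails.
  j=5: rhs fails.
  j=6: rhs holds; lhs holds on [4,5]. k = 2.

2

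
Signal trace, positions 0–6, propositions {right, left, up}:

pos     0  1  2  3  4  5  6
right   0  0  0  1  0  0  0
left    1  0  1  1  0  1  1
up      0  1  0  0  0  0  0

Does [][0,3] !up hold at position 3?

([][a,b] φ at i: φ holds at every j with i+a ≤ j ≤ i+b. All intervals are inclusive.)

Check !up at every j in [3,6]:
  j=3: true
  j=4: true
  j=5: true
  j=6: true
All positions satisfy it → formula holds.

Holds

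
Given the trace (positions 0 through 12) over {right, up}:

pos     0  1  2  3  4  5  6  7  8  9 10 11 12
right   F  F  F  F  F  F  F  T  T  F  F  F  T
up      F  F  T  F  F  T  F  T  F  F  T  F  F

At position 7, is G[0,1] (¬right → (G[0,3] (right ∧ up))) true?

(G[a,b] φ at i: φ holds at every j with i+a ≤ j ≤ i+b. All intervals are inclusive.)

True

Check (¬right → (G[0,3] (right ∧ up))) at every j in [7,8]:
  j=7: antecedent false → ✓
  j=8: antecedent false → ✓
All positions satisfy it → formula holds.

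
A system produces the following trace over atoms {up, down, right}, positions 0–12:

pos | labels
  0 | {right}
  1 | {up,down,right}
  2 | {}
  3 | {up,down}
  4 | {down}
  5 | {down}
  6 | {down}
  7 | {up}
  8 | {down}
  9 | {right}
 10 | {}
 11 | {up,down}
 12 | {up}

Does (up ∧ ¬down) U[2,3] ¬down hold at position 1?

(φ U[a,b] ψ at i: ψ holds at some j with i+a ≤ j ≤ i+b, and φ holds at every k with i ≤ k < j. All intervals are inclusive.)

Need some j in [3,4] with ¬down, and (up ∧ ¬down) at every k in [1,j-1].
  j=3: ¬down false.
  j=4: ¬down false.
No j in the window works → until fails.

Does not hold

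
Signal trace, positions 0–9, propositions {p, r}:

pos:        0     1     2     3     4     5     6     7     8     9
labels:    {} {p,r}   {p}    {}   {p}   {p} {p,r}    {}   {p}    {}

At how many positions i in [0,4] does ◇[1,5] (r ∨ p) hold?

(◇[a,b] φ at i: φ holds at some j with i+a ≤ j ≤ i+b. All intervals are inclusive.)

5

Evaluate at each i in [0,4]:
  i=0: ✓ (witness j=1)
  i=1: ✓ (witness j=2)
  i=2: ✓ (witness j=4)
  i=3: ✓ (witness j=4)
  i=4: ✓ (witness j=5)
Positions where it holds: {0, 1, 2, 3, 4} → 5.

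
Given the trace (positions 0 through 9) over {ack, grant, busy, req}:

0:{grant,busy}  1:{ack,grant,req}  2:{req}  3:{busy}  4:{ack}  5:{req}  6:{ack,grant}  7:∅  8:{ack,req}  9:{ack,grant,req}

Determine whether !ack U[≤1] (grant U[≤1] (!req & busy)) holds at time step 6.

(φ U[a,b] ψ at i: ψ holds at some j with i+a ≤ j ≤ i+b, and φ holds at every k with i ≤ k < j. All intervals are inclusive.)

Does not hold

Need some j in [6,7] with (grant U[≤1] (!req & busy)), and !ack at every k in [6,j-1].
  j=6: (grant U[≤1] (!req & busy)) — fails.
  j=7: (grant U[≤1] (!req & busy)) — fails.
No j in the window works → until fails.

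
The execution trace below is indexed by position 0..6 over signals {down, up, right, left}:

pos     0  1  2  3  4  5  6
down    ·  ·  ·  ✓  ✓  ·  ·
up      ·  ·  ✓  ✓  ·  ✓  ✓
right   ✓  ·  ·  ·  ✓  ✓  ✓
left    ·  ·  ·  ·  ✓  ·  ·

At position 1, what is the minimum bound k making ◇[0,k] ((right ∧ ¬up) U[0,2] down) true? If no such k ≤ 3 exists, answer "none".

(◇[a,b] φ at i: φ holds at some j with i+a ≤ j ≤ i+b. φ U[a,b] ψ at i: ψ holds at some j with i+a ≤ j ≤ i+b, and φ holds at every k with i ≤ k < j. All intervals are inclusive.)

Scan j = 1,2,… for ((right ∧ ¬up) U[0,2] down):
  j=1: fails
  j=2: fails
  j=3: holds
First hit at j=3, so smallest k = 3-1 = 2.

2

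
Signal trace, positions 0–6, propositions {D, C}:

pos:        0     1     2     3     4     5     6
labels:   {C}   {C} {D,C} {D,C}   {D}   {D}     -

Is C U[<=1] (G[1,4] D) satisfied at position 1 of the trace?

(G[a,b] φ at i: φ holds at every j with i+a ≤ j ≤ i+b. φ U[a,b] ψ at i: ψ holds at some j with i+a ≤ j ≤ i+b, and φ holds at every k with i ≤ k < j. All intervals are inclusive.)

True

Need some j in [1,2] with G[1,4] D, and C at every k in [1,j-1].
  j=1: G[1,4] D holds; no prefix to check → satisfied.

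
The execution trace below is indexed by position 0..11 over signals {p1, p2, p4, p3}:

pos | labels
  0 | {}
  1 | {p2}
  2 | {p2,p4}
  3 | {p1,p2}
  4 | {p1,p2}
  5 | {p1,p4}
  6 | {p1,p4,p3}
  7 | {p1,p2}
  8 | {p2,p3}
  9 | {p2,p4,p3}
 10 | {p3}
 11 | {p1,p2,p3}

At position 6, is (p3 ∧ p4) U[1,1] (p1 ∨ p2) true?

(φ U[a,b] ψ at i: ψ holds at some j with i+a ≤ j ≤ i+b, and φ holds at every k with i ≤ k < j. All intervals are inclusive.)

Holds

Need some j in [7,7] with (p1 ∨ p2), and (p3 ∧ p4) at every k in [6,j-1].
  j=7: (p1 ∨ p2) holds; (p3 ∧ p4) holds at every k in [6,6] → satisfied.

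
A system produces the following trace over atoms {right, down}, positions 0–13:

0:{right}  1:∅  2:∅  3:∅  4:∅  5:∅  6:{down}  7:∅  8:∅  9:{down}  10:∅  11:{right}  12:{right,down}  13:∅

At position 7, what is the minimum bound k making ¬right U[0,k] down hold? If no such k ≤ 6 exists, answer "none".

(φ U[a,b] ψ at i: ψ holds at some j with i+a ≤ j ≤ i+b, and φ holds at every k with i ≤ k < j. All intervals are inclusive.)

2

Need earliest j ≥ 7 with down, and ¬right at every k in [7,j-1].
  j=7: rhs fails.
  j=8: rhs fails.
  j=9: rhs holds; lhs holds on [7,8]. k = 2.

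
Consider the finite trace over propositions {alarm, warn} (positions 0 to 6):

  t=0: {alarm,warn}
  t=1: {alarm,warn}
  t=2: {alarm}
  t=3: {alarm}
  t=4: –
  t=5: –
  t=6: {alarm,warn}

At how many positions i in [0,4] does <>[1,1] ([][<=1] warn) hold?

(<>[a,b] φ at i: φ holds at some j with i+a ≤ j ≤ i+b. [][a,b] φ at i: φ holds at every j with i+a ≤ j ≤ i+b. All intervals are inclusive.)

0

Evaluate at each i in [0,4]:
  i=0: ✗ (none in [1,1])
  i=1: ✗ (none in [2,2])
  i=2: ✗ (none in [3,3])
  i=3: ✗ (none in [4,4])
  i=4: ✗ (none in [5,5])
Positions where it holds: {} → 0.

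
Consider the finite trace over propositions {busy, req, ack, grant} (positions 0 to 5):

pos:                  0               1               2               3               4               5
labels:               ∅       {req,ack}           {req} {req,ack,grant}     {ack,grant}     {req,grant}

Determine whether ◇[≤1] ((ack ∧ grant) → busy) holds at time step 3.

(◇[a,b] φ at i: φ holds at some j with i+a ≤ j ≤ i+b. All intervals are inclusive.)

No

Check ((ack ∧ grant) → busy) at each j in [3,4]:
  j=3: false
  j=4: false
No position in the window satisfies it → formula fails.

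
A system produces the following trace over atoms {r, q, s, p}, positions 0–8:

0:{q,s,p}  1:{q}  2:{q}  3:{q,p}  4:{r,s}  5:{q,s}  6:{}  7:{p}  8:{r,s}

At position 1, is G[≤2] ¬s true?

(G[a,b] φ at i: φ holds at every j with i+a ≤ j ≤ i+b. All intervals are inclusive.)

Check ¬s at every j in [1,3]:
  j=1: true
  j=2: true
  j=3: true
All positions satisfy it → formula holds.

True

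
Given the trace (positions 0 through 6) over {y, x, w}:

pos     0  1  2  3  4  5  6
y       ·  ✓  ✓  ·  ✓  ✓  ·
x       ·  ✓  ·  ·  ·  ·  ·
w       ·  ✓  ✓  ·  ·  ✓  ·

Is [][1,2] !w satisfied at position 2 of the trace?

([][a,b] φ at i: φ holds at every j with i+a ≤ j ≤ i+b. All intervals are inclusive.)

Yes

Check !w at every j in [3,4]:
  j=3: true
  j=4: true
All positions satisfy it → formula holds.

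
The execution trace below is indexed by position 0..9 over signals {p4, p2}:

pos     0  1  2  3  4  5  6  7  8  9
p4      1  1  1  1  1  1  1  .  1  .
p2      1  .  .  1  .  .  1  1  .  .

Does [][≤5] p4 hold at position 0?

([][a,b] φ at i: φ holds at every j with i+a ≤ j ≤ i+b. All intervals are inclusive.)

Check p4 at every j in [0,5]:
  j=0: true
  j=1: true
  j=2: true
  j=3: true
  j=4: true
  j=5: true
All positions satisfy it → formula holds.

Holds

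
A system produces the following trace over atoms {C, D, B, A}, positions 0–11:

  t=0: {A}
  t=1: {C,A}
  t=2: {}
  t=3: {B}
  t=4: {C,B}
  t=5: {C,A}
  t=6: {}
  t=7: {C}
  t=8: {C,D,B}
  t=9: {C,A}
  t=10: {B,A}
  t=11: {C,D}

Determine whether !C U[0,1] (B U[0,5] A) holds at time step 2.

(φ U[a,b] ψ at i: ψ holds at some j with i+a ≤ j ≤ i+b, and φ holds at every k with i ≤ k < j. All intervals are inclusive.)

Yes

Need some j in [2,3] with (B U[0,5] A), and !C at every k in [2,j-1].
  j=2: (B U[0,5] A) — fails.
  j=3: (B U[0,5] A) holds; !C holds at every k in [2,2] → satisfied.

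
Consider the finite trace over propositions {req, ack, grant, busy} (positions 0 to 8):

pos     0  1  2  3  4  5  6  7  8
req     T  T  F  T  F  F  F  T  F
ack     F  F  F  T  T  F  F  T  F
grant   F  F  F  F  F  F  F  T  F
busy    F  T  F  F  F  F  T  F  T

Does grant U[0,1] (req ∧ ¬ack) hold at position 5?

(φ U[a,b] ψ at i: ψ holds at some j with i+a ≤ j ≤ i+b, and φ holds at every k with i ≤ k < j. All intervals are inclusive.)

False

Need some j in [5,6] with (req ∧ ¬ack), and grant at every k in [5,j-1].
  j=5: (req ∧ ¬ack) false.
  j=6: (req ∧ ¬ack) false.
No j in the window works → until fails.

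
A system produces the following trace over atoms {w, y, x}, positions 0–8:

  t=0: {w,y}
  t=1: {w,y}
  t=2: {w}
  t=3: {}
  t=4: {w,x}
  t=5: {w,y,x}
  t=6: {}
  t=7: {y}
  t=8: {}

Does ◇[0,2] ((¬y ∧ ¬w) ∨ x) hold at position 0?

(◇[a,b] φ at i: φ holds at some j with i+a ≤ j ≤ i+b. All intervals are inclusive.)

Check ((¬y ∧ ¬w) ∨ x) at each j in [0,2]:
  j=0: false
  j=1: false
  j=2: false
No position in the window satisfies it → formula fails.

False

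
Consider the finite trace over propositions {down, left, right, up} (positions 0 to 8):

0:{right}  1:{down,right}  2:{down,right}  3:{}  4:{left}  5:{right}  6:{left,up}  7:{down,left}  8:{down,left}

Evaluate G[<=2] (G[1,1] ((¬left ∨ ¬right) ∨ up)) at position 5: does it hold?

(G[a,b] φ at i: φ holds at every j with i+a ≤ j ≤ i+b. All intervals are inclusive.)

Check G[1,1] ((¬left ∨ ¬right) ∨ up) at every j in [5,7]:
  j=5: holds on [6,6]
  j=6: holds on [7,7]
  j=7: holds on [8,8]
All positions satisfy it → formula holds.

Holds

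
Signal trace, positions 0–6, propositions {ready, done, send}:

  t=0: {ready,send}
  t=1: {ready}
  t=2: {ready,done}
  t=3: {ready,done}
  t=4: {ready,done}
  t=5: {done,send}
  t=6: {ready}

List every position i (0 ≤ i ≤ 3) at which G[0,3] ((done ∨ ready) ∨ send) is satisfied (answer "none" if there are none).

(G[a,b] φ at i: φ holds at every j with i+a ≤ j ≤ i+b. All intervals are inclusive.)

Evaluate at each i in [0,3]:
  i=0: ✓ (all of [0,3])
  i=1: ✓ (all of [1,4])
  i=2: ✓ (all of [2,5])
  i=3: ✓ (all of [3,6])

0, 1, 2, 3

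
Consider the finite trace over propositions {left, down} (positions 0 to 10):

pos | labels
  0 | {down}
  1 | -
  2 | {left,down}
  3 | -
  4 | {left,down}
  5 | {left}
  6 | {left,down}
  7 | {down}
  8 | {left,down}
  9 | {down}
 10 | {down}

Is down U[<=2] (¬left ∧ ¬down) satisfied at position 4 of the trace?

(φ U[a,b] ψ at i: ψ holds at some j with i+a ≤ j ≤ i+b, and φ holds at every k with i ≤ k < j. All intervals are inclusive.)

Need some j in [4,6] with (¬left ∧ ¬down), and down at every k in [4,j-1].
  j=4: (¬left ∧ ¬down) false.
  j=5: (¬left ∧ ¬down) false.
  j=6: (¬left ∧ ¬down) false.
No j in the window works → until fails.

Does not hold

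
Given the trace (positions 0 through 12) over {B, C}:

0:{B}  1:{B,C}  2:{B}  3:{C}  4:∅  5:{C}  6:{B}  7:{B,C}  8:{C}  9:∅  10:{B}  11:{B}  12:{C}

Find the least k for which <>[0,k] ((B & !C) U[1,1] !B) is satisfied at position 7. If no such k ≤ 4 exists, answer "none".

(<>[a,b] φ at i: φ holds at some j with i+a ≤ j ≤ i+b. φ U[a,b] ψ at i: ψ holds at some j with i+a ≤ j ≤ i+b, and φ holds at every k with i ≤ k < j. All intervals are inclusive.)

4

Scan j = 7,8,… for ((B & !C) U[1,1] !B):
  j=7: fails
  j=8: fails
  j=9: fails
  j=10: fails
  j=11: holds
First hit at j=11, so smallest k = 11-7 = 4.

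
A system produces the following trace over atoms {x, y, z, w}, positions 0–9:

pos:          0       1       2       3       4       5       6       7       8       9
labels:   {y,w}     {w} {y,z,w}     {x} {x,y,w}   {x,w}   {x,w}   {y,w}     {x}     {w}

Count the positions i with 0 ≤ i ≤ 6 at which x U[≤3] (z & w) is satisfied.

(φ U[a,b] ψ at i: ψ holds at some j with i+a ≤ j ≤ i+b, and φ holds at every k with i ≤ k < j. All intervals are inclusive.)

1

Evaluate at each i in [0,6]:
  i=0: ✗ (lhs fails at k=0 before rhs at j=2)
  i=1: ✗ (lhs fails at k=1 before rhs at j=2)
  i=2: ✓ (rhs at j=2)
  i=3: ✗ (no rhs in [3,6])
  i=4: ✗ (no rhs in [4,7])
  i=5: ✗ (no rhs in [5,8])
  i=6: ✗ (no rhs in [6,9])
Positions where it holds: {2} → 1.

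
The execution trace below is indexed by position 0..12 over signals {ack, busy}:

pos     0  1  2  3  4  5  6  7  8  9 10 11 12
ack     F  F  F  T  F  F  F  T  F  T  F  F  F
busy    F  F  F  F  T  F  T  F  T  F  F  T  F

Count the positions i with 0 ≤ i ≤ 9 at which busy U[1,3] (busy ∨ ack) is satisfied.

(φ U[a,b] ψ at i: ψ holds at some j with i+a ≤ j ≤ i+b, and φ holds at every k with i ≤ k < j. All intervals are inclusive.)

Evaluate at each i in [0,9]:
  i=0: ✗ (lhs fails at k=0 before rhs at j=3)
  i=1: ✗ (lhs fails at k=1 before rhs at j=3)
  i=2: ✗ (lhs fails at k=2 before rhs at j=3)
  i=3: ✗ (lhs fails at k=3 before rhs at j=4)
  i=4: ✗ (lhs fails at k=5 before rhs at j=6)
  i=5: ✗ (lhs fails at k=5 before rhs at j=6)
  i=6: ✓ (rhs at j=7; lhs holds on [6,6])
  i=7: ✗ (lhs fails at k=7 before rhs at j=8)
  i=8: ✓ (rhs at j=9; lhs holds on [8,8])
  i=9: ✗ (lhs fails at k=9 before rhs at j=11)
Positions where it holds: {6, 8} → 2.

2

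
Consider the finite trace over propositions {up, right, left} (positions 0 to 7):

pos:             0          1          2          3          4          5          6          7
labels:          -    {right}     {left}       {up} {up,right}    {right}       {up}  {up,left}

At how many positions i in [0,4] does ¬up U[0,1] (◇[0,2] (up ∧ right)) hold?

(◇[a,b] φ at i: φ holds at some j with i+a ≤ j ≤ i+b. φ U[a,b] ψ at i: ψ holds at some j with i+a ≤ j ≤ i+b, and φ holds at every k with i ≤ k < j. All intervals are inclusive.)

Evaluate at each i in [0,4]:
  i=0: ✗ (no rhs in [0,1])
  i=1: ✓ (rhs at j=2; lhs holds on [1,1])
  i=2: ✓ (rhs at j=2)
  i=3: ✓ (rhs at j=3)
  i=4: ✓ (rhs at j=4)
Positions where it holds: {1, 2, 3, 4} → 4.

4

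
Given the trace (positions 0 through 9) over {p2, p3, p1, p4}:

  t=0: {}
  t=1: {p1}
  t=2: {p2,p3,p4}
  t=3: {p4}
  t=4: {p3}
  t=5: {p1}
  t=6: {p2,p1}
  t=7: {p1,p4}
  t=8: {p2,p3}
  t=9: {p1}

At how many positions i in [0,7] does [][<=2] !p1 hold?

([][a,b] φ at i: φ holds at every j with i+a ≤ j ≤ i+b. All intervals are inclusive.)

1

Evaluate at each i in [0,7]:
  i=0: ✗ (fails at j=1)
  i=1: ✗ (fails at j=1)
  i=2: ✓ (all of [2,4])
  i=3: ✗ (fails at j=5)
  i=4: ✗ (fails at j=5)
  i=5: ✗ (fails at j=5)
  i=6: ✗ (fails at j=6)
  i=7: ✗ (fails at j=7)
Positions where it holds: {2} → 1.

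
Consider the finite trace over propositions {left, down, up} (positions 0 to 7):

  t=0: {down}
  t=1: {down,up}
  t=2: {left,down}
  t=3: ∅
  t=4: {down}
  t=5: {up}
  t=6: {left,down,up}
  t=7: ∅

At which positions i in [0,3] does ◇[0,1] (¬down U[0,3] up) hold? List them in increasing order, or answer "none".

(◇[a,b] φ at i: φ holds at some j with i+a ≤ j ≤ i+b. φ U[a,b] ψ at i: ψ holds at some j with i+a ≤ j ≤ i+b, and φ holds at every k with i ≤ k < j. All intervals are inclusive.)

0, 1

Evaluate at each i in [0,3]:
  i=0: ✓ (witness j=1)
  i=1: ✓ (witness j=1)
  i=2: ✗ (none in [2,3])
  i=3: ✗ (none in [3,4])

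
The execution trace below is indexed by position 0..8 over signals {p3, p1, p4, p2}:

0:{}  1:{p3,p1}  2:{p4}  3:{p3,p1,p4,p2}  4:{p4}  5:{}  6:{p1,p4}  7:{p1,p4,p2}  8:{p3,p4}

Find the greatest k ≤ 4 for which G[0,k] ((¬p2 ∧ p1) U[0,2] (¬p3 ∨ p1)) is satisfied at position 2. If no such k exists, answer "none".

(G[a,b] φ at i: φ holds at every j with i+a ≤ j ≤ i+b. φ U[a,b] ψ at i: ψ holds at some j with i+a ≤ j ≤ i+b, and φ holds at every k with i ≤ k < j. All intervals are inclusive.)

((¬p2 ∧ p1) U[0,2] (¬p3 ∨ p1)) must hold from j=2 onward; find where it first fails.
  j=2: holds
  j=3: holds
  j=4: holds
  j=5: holds
  j=6: holds
Holds through j=6; largest k = 4.

4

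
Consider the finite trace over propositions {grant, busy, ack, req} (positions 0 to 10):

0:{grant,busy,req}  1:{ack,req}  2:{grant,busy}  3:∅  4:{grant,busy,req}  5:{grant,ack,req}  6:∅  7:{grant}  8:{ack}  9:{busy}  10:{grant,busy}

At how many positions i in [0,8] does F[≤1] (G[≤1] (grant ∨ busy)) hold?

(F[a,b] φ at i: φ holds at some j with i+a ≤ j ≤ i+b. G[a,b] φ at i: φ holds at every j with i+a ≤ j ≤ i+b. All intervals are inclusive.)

Evaluate at each i in [0,8]:
  i=0: ✗ (none in [0,1])
  i=1: ✗ (none in [1,2])
  i=2: ✗ (none in [2,3])
  i=3: ✓ (witness j=4)
  i=4: ✓ (witness j=4)
  i=5: ✗ (none in [5,6])
  i=6: ✗ (none in [6,7])
  i=7: ✗ (none in [7,8])
  i=8: ✓ (witness j=9)
Positions where it holds: {3, 4, 8} → 3.

3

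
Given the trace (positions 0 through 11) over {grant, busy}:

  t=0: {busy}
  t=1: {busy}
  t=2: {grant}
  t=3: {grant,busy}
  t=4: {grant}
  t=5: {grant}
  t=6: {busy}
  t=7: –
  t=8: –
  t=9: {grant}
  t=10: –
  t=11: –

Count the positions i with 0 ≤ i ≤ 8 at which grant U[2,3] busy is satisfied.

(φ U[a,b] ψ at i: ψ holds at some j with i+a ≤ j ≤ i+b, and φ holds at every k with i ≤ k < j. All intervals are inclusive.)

Evaluate at each i in [0,8]:
  i=0: ✗ (lhs fails at k=0 before rhs at j=3)
  i=1: ✗ (lhs fails at k=1 before rhs at j=3)
  i=2: ✗ (no rhs in [4,5])
  i=3: ✓ (rhs at j=6; lhs holds on [3,5])
  i=4: ✓ (rhs at j=6; lhs holds on [4,5])
  i=5: ✗ (no rhs in [7,8])
  i=6: ✗ (no rhs in [8,9])
  i=7: ✗ (no rhs in [9,10])
  i=8: ✗ (no rhs in [10,11])
Positions where it holds: {3, 4} → 2.

2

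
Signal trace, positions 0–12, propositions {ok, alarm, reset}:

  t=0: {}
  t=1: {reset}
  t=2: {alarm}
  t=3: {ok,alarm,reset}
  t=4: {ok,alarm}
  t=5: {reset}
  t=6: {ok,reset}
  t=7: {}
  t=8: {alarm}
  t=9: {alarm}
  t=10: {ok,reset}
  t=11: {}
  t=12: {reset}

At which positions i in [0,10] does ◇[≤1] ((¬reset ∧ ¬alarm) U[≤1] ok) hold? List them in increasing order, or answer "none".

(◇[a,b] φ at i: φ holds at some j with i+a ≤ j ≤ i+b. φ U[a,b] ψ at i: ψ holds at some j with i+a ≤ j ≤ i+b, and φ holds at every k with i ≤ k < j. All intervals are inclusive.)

2, 3, 4, 5, 6, 9, 10

Evaluate at each i in [0,10]:
  i=0: ✗ (none in [0,1])
  i=1: ✗ (none in [1,2])
  i=2: ✓ (witness j=3)
  i=3: ✓ (witness j=3)
  i=4: ✓ (witness j=4)
  i=5: ✓ (witness j=6)
  i=6: ✓ (witness j=6)
  i=7: ✗ (none in [7,8])
  i=8: ✗ (none in [8,9])
  i=9: ✓ (witness j=10)
  i=10: ✓ (witness j=10)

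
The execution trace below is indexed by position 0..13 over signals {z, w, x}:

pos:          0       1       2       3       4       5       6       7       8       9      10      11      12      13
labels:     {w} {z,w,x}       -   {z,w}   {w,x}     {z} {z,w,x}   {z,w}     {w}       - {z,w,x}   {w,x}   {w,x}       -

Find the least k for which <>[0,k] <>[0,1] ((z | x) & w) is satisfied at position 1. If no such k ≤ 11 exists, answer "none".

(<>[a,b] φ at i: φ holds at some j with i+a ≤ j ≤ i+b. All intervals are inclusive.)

0

Scan j = 1,2,… for <>[0,1] ((z | x) & w):
  j=1: holds
First hit at j=1, so smallest k = 1-1 = 0.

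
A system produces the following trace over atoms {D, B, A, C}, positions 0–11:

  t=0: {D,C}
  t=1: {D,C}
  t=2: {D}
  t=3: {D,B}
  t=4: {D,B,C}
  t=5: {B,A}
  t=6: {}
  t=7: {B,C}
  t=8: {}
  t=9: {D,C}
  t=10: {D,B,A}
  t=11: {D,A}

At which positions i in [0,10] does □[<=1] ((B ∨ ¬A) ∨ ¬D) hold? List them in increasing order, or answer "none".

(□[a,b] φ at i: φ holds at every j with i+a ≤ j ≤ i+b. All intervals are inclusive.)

Evaluate at each i in [0,10]:
  i=0: ✓ (all of [0,1])
  i=1: ✓ (all of [1,2])
  i=2: ✓ (all of [2,3])
  i=3: ✓ (all of [3,4])
  i=4: ✓ (all of [4,5])
  i=5: ✓ (all of [5,6])
  i=6: ✓ (all of [6,7])
  i=7: ✓ (all of [7,8])
  i=8: ✓ (all of [8,9])
  i=9: ✓ (all of [9,10])
  i=10: ✗ (fails at j=11)

0, 1, 2, 3, 4, 5, 6, 7, 8, 9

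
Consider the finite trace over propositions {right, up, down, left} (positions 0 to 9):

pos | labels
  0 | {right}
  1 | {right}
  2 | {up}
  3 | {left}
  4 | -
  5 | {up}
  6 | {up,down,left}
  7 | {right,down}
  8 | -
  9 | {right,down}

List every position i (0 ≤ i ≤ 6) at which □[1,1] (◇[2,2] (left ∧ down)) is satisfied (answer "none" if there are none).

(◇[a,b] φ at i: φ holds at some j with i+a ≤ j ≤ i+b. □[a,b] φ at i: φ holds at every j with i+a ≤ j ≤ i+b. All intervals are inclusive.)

Evaluate at each i in [0,6]:
  i=0: ✗ (fails at j=1)
  i=1: ✗ (fails at j=2)
  i=2: ✗ (fails at j=3)
  i=3: ✓ (all of [4,4])
  i=4: ✗ (fails at j=5)
  i=5: ✗ (fails at j=6)
  i=6: ✗ (fails at j=7)

3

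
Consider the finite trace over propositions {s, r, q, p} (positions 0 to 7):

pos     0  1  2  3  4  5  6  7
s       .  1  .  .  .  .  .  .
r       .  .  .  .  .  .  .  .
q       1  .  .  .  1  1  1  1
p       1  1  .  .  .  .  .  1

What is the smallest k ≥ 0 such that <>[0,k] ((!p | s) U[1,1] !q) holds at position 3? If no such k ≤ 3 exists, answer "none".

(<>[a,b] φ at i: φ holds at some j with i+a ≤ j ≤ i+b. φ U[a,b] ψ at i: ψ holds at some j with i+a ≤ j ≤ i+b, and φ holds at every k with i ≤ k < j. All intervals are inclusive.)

Scan j = 3,4,… for ((!p | s) U[1,1] !q):
  j=3: fails
  j=4: fails
  j=5: fails
  j=6: fails
No j in [3,6] satisfies it → none.

none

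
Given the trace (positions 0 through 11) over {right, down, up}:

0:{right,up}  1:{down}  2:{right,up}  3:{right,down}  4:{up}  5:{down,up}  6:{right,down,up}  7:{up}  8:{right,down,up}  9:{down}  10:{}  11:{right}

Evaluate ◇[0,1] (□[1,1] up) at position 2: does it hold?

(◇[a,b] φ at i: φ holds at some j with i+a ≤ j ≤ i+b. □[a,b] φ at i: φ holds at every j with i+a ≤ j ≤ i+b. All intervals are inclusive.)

Check □[1,1] up at each j in [2,3]:
  j=2: fails at 3
  j=3: holds on [4,4]
Found at j=3 → formula holds.

Yes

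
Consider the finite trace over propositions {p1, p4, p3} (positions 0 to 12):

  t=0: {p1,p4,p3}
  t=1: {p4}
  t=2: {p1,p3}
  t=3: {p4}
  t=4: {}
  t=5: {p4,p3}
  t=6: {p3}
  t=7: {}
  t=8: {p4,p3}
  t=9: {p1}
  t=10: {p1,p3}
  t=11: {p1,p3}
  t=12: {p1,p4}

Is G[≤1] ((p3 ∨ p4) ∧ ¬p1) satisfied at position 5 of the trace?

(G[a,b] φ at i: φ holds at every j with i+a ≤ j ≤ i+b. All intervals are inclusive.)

Yes

Check ((p3 ∨ p4) ∧ ¬p1) at every j in [5,6]:
  j=5: true
  j=6: true
All positions satisfy it → formula holds.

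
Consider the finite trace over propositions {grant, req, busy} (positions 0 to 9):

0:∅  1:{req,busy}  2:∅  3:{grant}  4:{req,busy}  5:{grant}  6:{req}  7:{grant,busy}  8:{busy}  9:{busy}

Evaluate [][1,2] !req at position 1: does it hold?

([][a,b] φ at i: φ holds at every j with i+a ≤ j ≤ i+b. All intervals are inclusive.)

Check !req at every j in [2,3]:
  j=2: true
  j=3: true
All positions satisfy it → formula holds.

True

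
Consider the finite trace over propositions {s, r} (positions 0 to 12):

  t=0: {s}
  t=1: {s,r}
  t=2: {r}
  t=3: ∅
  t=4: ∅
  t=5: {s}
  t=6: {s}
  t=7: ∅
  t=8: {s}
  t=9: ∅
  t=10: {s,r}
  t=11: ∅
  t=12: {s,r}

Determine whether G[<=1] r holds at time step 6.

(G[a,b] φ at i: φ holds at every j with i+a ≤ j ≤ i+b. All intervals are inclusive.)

Does not hold

Check r at every j in [6,7]:
  j=6: false
  j=7: false
Fails at j=6 → formula fails.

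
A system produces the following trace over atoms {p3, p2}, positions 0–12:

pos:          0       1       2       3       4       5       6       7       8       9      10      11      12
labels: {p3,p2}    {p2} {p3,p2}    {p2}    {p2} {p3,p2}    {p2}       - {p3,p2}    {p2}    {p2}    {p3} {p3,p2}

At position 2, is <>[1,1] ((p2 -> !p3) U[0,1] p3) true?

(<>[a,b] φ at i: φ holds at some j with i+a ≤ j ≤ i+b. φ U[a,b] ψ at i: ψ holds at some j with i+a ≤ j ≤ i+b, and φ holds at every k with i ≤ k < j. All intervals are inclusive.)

Does not hold

Check ((p2 -> !p3) U[0,1] p3) at each j in [3,3]:
  j=3: fails
No position in the window satisfies it → formula fails.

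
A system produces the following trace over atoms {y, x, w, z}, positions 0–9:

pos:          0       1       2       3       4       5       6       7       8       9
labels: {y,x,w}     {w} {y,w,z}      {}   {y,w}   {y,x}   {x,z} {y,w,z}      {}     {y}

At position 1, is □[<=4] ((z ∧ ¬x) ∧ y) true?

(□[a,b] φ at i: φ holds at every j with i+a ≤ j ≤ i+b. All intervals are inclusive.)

Does not hold

Check ((z ∧ ¬x) ∧ y) at every j in [1,5]:
  j=1: false
  j=2: true
  j=3: false
  j=4: false
  j=5: false
Fails at j=1 → formula fails.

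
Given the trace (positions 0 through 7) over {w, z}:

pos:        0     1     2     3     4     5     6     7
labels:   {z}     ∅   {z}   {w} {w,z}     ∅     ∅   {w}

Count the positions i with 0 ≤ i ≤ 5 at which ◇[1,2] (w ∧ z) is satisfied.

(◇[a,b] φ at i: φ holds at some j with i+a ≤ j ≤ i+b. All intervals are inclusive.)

Evaluate at each i in [0,5]:
  i=0: ✗ (none in [1,2])
  i=1: ✗ (none in [2,3])
  i=2: ✓ (witness j=4)
  i=3: ✓ (witness j=4)
  i=4: ✗ (none in [5,6])
  i=5: ✗ (none in [6,7])
Positions where it holds: {2, 3} → 2.

2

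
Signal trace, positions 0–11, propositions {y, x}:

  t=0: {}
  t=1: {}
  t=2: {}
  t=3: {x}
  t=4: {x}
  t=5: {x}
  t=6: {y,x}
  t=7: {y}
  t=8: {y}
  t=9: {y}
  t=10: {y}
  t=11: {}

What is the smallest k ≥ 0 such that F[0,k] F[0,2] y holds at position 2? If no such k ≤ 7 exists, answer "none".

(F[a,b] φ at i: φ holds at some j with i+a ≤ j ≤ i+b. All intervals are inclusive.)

2

Scan j = 2,3,… for F[0,2] y:
  j=2: fails
  j=3: fails
  j=4: holds
First hit at j=4, so smallest k = 4-2 = 2.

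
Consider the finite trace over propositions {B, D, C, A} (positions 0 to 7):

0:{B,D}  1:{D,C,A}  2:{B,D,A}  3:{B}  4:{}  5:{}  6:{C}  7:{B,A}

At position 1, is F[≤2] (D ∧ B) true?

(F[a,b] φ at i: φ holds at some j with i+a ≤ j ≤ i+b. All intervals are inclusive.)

Check (D ∧ B) at each j in [1,3]:
  j=1: false
  j=2: true
  j=3: false
Found at j=2 → formula holds.

Holds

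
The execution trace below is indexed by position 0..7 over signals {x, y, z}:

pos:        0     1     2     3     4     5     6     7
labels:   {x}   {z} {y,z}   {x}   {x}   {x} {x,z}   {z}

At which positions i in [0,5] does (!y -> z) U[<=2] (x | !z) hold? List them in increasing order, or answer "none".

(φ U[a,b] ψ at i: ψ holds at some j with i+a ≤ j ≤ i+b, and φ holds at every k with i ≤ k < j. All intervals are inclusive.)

0, 1, 2, 3, 4, 5

Evaluate at each i in [0,5]:
  i=0: ✓ (rhs at j=0)
  i=1: ✓ (rhs at j=3; lhs holds on [1,2])
  i=2: ✓ (rhs at j=3; lhs holds on [2,2])
  i=3: ✓ (rhs at j=3)
  i=4: ✓ (rhs at j=4)
  i=5: ✓ (rhs at j=5)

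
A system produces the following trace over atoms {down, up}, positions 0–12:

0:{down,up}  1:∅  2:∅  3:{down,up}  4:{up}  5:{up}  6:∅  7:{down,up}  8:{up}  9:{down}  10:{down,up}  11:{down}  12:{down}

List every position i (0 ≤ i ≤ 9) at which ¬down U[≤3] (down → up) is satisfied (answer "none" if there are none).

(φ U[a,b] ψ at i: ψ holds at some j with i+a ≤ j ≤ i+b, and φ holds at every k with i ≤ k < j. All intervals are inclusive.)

Evaluate at each i in [0,9]:
  i=0: ✓ (rhs at j=0)
  i=1: ✓ (rhs at j=1)
  i=2: ✓ (rhs at j=2)
  i=3: ✓ (rhs at j=3)
  i=4: ✓ (rhs at j=4)
  i=5: ✓ (rhs at j=5)
  i=6: ✓ (rhs at j=6)
  i=7: ✓ (rhs at j=7)
  i=8: ✓ (rhs at j=8)
  i=9: ✗ (lhs fails at k=9 before rhs at j=10)

0, 1, 2, 3, 4, 5, 6, 7, 8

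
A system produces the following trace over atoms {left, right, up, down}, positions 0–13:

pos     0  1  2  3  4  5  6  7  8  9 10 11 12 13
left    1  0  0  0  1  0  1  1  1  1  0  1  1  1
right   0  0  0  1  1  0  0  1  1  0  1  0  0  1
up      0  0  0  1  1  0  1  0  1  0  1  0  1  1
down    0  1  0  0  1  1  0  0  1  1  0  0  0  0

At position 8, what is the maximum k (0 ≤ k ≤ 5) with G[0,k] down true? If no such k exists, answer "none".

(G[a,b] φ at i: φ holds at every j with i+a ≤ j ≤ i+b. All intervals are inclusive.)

down must hold from j=8 onward; find where it first fails.
  j=8: holds
  j=9: holds
  j=10: fails
Holds on [8,9], so largest k = 1.

1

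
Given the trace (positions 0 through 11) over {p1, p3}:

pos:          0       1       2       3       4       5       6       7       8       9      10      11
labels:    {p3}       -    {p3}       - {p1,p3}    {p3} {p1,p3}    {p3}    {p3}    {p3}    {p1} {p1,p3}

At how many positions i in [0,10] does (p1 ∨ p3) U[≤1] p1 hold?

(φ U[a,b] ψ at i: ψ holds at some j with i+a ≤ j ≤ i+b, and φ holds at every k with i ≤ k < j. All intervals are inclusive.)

5

Evaluate at each i in [0,10]:
  i=0: ✗ (no rhs in [0,1])
  i=1: ✗ (no rhs in [1,2])
  i=2: ✗ (no rhs in [2,3])
  i=3: ✗ (lhs fails at k=3 before rhs at j=4)
  i=4: ✓ (rhs at j=4)
  i=5: ✓ (rhs at j=6; lhs holds on [5,5])
  i=6: ✓ (rhs at j=6)
  i=7: ✗ (no rhs in [7,8])
  i=8: ✗ (no rhs in [8,9])
  i=9: ✓ (rhs at j=10; lhs holds on [9,9])
  i=10: ✓ (rhs at j=10)
Positions where it holds: {4, 5, 6, 9, 10} → 5.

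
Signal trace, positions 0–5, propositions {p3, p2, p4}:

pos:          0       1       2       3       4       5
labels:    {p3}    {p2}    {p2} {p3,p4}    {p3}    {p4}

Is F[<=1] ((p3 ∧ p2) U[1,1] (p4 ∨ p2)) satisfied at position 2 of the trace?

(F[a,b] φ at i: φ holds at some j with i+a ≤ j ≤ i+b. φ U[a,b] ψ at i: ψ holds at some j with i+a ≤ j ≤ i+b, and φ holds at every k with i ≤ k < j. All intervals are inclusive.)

False

Check ((p3 ∧ p2) U[1,1] (p4 ∨ p2)) at each j in [2,3]:
  j=2: fails
  j=3: fails
No position in the window satisfies it → formula fails.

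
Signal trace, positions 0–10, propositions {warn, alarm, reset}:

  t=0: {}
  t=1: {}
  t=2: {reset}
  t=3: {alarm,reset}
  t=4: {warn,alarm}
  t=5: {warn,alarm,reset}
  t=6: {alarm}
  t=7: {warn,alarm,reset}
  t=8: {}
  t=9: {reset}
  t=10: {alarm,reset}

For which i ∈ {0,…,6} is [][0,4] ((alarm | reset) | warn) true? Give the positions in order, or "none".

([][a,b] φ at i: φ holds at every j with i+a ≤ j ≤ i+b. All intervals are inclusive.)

2, 3

Evaluate at each i in [0,6]:
  i=0: ✗ (fails at j=0)
  i=1: ✗ (fails at j=1)
  i=2: ✓ (all of [2,6])
  i=3: ✓ (all of [3,7])
  i=4: ✗ (fails at j=8)
  i=5: ✗ (fails at j=8)
  i=6: ✗ (fails at j=8)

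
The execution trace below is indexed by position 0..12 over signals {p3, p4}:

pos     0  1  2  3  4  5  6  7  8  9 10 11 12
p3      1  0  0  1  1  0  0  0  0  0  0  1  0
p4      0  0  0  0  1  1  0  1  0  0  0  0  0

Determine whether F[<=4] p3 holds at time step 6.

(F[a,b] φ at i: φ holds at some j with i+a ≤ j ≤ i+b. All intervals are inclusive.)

False

Check p3 at each j in [6,10]:
  j=6: false
  j=7: false
  j=8: false
  j=9: false
  j=10: false
No position in the window satisfies it → formula fails.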